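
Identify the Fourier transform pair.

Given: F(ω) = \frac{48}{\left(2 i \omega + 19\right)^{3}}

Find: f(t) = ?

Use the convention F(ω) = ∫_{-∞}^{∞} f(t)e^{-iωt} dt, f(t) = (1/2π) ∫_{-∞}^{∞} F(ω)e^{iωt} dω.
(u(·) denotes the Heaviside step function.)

f(t) = 3 t^{2} e^{- \frac{19 t}{2}} u\left(t\right)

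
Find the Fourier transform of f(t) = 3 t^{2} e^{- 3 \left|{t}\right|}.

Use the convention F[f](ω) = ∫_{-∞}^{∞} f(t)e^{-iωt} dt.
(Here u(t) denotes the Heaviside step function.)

F(ω) = \frac{108 \left(3 - \omega^{2}\right)}{\left(\omega^{2} + 9\right)^{3}}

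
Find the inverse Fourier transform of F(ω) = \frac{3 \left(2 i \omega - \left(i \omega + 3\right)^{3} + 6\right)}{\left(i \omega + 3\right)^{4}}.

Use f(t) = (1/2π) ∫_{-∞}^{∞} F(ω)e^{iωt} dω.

f(t) = 3 \left(t^{2} - 1\right) e^{- 3 t} u\left(t\right)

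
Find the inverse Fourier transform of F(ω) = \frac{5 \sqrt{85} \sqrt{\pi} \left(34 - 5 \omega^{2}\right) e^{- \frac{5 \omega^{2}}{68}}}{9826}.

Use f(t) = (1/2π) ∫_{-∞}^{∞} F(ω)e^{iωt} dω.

f(t) = 2 t^{2} e^{- \frac{17 t^{2}}{5}}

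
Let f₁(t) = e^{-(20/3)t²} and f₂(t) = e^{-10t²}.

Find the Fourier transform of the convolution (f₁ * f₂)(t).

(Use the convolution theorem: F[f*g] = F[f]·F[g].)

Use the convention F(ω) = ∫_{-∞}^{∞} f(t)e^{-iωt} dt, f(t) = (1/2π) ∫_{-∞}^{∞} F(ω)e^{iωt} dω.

F[f₁*f₂](ω) = \frac{\sqrt{6} \pi e^{- \frac{\omega^{2}}{16}}}{20}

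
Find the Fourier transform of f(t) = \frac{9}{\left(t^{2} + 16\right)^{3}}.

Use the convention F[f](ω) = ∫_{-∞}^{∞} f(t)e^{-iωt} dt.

F(ω) = \frac{9 \pi \left(16 \omega^{2} + 12 \left|{\omega}\right| + 3\right) e^{- 4 \left|{\omega}\right|}}{8192}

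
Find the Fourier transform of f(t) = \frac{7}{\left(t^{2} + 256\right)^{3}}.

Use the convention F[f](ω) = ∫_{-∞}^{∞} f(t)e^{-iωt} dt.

F(ω) = \frac{7 \pi \left(256 \omega^{2} + 48 \left|{\omega}\right| + 3\right) e^{- 16 \left|{\omega}\right|}}{8388608}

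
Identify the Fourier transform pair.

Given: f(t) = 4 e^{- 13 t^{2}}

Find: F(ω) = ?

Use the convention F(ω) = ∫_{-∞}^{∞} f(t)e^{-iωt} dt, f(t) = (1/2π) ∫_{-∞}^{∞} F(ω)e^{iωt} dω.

F(ω) = \frac{4 \sqrt{13} \sqrt{\pi} e^{- \frac{\omega^{2}}{52}}}{13}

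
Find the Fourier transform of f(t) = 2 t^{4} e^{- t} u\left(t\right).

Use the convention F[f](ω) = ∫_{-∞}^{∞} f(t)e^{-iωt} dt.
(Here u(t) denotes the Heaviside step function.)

F(ω) = \frac{48}{\left(i \omega + 1\right)^{5}}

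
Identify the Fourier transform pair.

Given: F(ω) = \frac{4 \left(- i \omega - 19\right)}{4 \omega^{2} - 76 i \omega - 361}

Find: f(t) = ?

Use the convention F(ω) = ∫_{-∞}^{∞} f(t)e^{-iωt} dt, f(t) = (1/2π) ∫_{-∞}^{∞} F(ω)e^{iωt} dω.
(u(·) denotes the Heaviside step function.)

f(t) = \left(\frac{19 t}{2} + 1\right) e^{- \frac{19 t}{2}} u\left(t\right)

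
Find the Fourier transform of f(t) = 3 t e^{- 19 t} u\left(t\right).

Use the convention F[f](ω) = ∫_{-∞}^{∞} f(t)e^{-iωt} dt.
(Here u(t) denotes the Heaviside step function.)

F(ω) = \frac{3}{\left(i \omega + 19\right)^{2}}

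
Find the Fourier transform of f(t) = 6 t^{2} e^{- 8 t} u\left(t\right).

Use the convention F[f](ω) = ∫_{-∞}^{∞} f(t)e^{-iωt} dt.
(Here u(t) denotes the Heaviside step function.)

F(ω) = \frac{12}{\left(i \omega + 8\right)^{3}}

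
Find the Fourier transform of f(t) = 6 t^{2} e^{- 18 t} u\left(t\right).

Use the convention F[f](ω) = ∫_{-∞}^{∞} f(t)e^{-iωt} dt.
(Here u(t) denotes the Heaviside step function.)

F(ω) = \frac{12}{\left(i \omega + 18\right)^{3}}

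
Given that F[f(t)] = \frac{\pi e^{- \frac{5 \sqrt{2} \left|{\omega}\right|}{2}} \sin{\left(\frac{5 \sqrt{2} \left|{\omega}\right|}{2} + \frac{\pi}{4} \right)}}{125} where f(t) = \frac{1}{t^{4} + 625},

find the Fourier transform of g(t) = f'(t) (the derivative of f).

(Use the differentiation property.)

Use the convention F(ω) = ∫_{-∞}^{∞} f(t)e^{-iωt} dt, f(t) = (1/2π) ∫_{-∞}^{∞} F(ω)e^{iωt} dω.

F[g](ω) = \frac{i \pi \omega e^{- \frac{5 \sqrt{2} \left|{\omega}\right|}{2}} \sin{\left(\frac{5 \sqrt{2} \left|{\omega}\right|}{2} + \frac{\pi}{4} \right)}}{125}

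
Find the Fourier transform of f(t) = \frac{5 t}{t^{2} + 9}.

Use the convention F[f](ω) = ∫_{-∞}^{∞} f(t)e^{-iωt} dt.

F(ω) = - 5 i \pi e^{- 3 \left|{\omega}\right|} \operatorname{sign}{\left(\omega \right)}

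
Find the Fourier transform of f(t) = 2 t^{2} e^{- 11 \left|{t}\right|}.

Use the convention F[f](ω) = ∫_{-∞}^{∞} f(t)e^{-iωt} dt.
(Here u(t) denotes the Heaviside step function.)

F(ω) = \frac{88 \left(121 - 3 \omega^{2}\right)}{\left(\omega^{2} + 121\right)^{3}}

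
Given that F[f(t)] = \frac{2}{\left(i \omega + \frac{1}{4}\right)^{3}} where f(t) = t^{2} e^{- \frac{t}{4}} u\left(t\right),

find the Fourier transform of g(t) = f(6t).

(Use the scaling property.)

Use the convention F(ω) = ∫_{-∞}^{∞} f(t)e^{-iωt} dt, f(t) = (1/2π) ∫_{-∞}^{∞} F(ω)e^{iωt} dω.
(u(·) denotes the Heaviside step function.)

F[g](ω) = \frac{576}{\left(2 i \omega + 3\right)^{3}}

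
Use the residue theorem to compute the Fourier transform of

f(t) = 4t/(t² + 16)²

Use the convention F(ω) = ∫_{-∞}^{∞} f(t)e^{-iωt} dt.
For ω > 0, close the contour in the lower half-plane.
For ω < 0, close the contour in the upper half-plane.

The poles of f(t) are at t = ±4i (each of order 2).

Let g(z) = f(z)e^{-iωz}; for large |z| the factor e^{-iωz} decays in the lower half-plane when ω > 0 and in the upper half-plane when ω < 0.

Case ω > 0 (lower half-plane, clockwise contour ⇒ F(ω) = -2πi·ΣRes):
  Res_{z = - 4 i} g(z) = \frac{\omega e^{- 4 \omega}}{4} (pole of order 2)
  F(ω) = -2πi·ΣRes = - \frac{i \pi \omega e^{- 4 \omega}}{2}

Case ω < 0 (upper half-plane, counterclockwise contour ⇒ F(ω) = +2πi·ΣRes):
  Res_{z = 4 i} g(z) = - \frac{\omega e^{4 \omega}}{4} (pole of order 2)
  F(ω) = 2πi·ΣRes = - \frac{i \pi \omega e^{4 \omega}}{2}

Both cases combine into a single formula in |ω|:

F(ω) = - \frac{i \pi \omega e^{- 4 \left|{\omega}\right|}}{2}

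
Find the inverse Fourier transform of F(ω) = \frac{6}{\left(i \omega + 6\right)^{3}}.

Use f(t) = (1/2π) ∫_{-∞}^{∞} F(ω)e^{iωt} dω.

f(t) = 3 t^{2} e^{- 6 t} u\left(t\right)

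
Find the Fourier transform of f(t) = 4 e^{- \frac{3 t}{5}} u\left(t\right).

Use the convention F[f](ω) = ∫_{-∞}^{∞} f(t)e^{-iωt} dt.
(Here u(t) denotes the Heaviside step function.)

F(ω) = \frac{20}{5 i \omega + 3}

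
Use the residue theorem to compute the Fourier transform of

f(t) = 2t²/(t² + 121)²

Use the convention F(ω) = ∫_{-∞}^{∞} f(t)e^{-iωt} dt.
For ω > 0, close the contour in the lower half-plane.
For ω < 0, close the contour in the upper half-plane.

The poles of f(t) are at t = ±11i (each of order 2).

Let g(z) = f(z)e^{-iωz}; for large |z| the factor e^{-iωz} decays in the lower half-plane when ω > 0 and in the upper half-plane when ω < 0.

Case ω > 0 (lower half-plane, clockwise contour ⇒ F(ω) = -2πi·ΣRes):
  Res_{z = - 11 i} g(z) = \frac{i \left(1 - 11 \omega\right) e^{- 11 \omega}}{22} (pole of order 2)
  F(ω) = -2πi·ΣRes = \frac{\pi \left(1 - 11 \omega\right) e^{- 11 \omega}}{11}

Case ω < 0 (upper half-plane, counterclockwise contour ⇒ F(ω) = +2πi·ΣRes):
  Res_{z = 11 i} g(z) = \frac{i \left(- 11 \omega - 1\right) e^{11 \omega}}{22} (pole of order 2)
  F(ω) = 2πi·ΣRes = \frac{\pi \left(11 \omega + 1\right) e^{11 \omega}}{11}

Both cases combine into a single formula in |ω|:

F(ω) = \frac{\pi \left(1 - 11 \left|{\omega}\right|\right) e^{- 11 \left|{\omega}\right|}}{11}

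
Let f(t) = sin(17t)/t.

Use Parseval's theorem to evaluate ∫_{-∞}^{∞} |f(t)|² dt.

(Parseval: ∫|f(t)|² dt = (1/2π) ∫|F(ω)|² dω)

∫|f(t)|² dt = 17 \pi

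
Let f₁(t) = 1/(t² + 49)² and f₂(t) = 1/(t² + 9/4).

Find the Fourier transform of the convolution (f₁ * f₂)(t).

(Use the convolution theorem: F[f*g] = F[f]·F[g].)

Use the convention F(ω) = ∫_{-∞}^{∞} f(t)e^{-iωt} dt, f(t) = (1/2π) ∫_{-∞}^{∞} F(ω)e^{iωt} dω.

F[f₁*f₂](ω) = \frac{\pi^{2} \left(7 \left|{\omega}\right| + 1\right) e^{- \frac{17 \left|{\omega}\right|}{2}}}{1029}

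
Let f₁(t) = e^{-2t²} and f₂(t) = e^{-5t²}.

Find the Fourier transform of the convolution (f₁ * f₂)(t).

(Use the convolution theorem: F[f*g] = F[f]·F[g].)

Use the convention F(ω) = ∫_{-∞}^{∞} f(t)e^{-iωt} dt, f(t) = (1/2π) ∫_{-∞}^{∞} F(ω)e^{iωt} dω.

F[f₁*f₂](ω) = \frac{\sqrt{10} \pi e^{- \frac{7 \omega^{2}}{40}}}{10}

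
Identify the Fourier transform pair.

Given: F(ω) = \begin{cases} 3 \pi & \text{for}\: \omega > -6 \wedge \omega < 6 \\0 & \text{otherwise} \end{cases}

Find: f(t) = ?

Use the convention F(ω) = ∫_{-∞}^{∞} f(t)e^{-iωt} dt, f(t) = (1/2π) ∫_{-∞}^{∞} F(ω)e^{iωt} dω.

f(t) = \frac{3 \sin{\left(6 t \right)}}{t}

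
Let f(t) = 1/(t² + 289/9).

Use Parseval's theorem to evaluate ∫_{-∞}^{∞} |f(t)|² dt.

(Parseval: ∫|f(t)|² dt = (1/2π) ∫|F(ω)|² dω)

∫|f(t)|² dt = \frac{27 \pi}{9826}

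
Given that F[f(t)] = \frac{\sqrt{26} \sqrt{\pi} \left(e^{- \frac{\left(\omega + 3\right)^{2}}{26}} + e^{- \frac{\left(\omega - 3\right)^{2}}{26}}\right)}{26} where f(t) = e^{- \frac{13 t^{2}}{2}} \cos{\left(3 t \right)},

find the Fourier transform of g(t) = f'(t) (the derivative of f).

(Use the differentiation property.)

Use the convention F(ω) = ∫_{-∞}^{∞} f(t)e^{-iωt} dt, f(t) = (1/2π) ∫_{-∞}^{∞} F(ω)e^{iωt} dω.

F[g](ω) = \frac{\sqrt{26} i \sqrt{\pi} \omega \left(e^{\frac{6 \omega}{13}} + 1\right) e^{- \frac{\omega^{2}}{26} - \frac{3 \omega}{13} - \frac{9}{26}}}{26}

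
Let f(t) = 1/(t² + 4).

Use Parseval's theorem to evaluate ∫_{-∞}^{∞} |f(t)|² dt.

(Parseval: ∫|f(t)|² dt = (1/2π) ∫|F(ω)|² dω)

∫|f(t)|² dt = \frac{\pi}{16}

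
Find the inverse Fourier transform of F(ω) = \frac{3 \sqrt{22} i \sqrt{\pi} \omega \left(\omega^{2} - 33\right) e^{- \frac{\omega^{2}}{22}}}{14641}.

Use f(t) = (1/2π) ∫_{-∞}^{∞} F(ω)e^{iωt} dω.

f(t) = 3 t^{3} e^{- \frac{11 t^{2}}{2}}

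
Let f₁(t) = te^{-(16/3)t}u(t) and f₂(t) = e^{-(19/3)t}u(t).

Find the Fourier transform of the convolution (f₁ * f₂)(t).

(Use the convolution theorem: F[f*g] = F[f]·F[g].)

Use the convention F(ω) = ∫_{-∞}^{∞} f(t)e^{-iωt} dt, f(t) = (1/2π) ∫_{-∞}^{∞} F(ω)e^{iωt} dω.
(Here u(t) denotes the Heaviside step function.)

F[f₁*f₂](ω) = \frac{27}{\left(3 i \omega + 16\right)^{2} \left(3 i \omega + 19\right)}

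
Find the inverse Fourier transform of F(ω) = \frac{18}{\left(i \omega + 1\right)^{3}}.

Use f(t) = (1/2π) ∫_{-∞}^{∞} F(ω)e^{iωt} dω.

f(t) = 9 t^{2} e^{- t} u\left(t\right)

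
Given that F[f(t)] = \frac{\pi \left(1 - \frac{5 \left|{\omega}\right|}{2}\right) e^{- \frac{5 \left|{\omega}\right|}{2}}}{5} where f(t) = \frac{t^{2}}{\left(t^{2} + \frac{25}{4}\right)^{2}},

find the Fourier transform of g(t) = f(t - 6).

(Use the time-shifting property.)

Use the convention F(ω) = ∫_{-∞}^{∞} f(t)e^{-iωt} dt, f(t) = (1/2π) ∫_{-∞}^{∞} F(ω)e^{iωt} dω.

F[g](ω) = \frac{\pi \left(2 - 5 \left|{\omega}\right|\right) e^{- 6 i \omega - \frac{5 \left|{\omega}\right|}{2}}}{10}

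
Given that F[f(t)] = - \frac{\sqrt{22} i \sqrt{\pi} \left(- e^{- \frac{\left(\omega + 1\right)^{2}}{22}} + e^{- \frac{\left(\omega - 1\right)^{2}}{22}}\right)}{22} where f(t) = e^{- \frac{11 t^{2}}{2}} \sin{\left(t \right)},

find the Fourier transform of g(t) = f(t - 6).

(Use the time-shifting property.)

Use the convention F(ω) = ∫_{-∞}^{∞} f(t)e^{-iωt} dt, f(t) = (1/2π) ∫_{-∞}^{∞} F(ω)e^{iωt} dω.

F[g](ω) = \frac{\sqrt{22} i \sqrt{\pi} \left(1 - e^{\frac{2 \omega}{11}}\right) e^{- \frac{\omega^{2}}{22} - \frac{\omega}{11} - 6 i \omega - \frac{1}{22}}}{22}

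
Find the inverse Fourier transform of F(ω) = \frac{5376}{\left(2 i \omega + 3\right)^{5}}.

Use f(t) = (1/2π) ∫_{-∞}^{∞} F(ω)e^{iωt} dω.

f(t) = 7 t^{4} e^{- \frac{3 t}{2}} u\left(t\right)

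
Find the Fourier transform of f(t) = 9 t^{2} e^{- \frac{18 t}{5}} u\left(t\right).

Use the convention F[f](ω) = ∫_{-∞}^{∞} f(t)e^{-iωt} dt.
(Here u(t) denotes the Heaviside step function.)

F(ω) = \frac{2250}{\left(5 i \omega + 18\right)^{3}}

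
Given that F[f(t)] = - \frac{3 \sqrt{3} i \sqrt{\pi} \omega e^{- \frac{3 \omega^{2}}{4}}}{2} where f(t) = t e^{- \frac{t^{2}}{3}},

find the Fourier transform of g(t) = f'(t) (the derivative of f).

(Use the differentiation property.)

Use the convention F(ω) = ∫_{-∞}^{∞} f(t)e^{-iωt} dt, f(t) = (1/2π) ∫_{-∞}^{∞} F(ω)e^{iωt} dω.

F[g](ω) = \frac{3 \sqrt{3} \sqrt{\pi} \omega^{2} e^{- \frac{3 \omega^{2}}{4}}}{2}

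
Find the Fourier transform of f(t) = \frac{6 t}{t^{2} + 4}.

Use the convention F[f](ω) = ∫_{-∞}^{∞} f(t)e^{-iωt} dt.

F(ω) = - 6 i \pi e^{- 2 \left|{\omega}\right|} \operatorname{sign}{\left(\omega \right)}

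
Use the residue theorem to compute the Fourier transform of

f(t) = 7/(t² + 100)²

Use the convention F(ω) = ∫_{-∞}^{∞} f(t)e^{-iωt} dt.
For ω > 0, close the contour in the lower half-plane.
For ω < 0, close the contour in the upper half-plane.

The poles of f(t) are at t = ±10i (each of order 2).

Let g(z) = f(z)e^{-iωz}; for large |z| the factor e^{-iωz} decays in the lower half-plane when ω > 0 and in the upper half-plane when ω < 0.

Case ω > 0 (lower half-plane, clockwise contour ⇒ F(ω) = -2πi·ΣRes):
  Res_{z = - 10 i} g(z) = \frac{7 i \left(10 \omega + 1\right) e^{- 10 \omega}}{4000} (pole of order 2)
  F(ω) = -2πi·ΣRes = \frac{7 \pi \left(10 \omega + 1\right) e^{- 10 \omega}}{2000}

Case ω < 0 (upper half-plane, counterclockwise contour ⇒ F(ω) = +2πi·ΣRes):
  Res_{z = 10 i} g(z) = \frac{7 i \left(10 \omega - 1\right) e^{10 \omega}}{4000} (pole of order 2)
  F(ω) = 2πi·ΣRes = \frac{7 \pi \left(1 - 10 \omega\right) e^{10 \omega}}{2000}

Both cases combine into a single formula in |ω|:

F(ω) = \frac{7 \pi \left(10 \left|{\omega}\right| + 1\right) e^{- 10 \left|{\omega}\right|}}{2000}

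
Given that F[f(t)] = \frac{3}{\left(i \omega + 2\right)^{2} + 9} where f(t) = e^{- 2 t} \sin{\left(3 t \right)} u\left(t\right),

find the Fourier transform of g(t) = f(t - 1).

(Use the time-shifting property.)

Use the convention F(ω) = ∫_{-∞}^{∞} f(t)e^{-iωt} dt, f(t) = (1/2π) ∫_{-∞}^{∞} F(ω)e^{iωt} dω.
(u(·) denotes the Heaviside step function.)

F[g](ω) = \frac{3 e^{- i \omega}}{\left(i \omega + 2\right)^{2} + 9}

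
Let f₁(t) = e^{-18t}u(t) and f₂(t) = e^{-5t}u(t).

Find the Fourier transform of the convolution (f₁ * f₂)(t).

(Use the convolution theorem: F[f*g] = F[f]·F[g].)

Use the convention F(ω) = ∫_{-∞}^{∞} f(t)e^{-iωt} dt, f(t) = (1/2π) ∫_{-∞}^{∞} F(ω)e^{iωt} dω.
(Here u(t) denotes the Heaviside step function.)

F[f₁*f₂](ω) = \frac{1}{\left(i \omega + 5\right) \left(i \omega + 18\right)}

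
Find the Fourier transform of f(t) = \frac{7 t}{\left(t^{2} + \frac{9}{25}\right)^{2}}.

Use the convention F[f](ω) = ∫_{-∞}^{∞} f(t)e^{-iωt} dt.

F(ω) = - \frac{35 i \pi \omega e^{- \frac{3 \left|{\omega}\right|}{5}}}{6}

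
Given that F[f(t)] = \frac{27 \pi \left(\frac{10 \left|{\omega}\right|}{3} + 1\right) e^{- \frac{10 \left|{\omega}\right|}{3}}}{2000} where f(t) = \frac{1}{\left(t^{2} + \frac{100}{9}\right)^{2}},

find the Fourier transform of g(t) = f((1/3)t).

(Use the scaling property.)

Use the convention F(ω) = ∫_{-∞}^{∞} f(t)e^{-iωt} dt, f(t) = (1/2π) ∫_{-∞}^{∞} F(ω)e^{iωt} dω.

F[g](ω) = \frac{81 \pi \left(10 \left|{\omega}\right| + 1\right) e^{- 10 \left|{\omega}\right|}}{2000}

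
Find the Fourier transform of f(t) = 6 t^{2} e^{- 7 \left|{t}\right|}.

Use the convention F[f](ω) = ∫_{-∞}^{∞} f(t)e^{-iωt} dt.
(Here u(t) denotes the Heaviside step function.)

F(ω) = \frac{168 \left(49 - 3 \omega^{2}\right)}{\left(\omega^{2} + 49\right)^{3}}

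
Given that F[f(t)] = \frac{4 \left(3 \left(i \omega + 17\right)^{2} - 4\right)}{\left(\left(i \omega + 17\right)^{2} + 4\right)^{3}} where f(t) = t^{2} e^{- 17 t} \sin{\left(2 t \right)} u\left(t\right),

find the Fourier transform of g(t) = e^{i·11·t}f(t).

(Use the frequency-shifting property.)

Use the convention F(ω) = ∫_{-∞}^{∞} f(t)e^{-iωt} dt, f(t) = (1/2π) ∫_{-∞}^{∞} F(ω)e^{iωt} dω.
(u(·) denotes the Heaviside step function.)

F[g](ω) = \frac{4 \left(3 \left(i \left(\omega - 11\right) + 17\right)^{2} - 4\right)}{\left(\left(i \left(\omega - 11\right) + 17\right)^{2} + 4\right)^{3}}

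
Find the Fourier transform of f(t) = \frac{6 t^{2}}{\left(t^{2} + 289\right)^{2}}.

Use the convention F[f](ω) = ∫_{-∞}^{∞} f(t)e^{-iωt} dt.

F(ω) = \frac{3 \pi \left(1 - 17 \left|{\omega}\right|\right) e^{- 17 \left|{\omega}\right|}}{17}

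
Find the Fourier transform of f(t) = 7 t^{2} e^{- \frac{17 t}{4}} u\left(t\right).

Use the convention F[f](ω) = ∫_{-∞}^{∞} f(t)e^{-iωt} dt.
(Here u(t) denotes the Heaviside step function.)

F(ω) = \frac{896}{\left(4 i \omega + 17\right)^{3}}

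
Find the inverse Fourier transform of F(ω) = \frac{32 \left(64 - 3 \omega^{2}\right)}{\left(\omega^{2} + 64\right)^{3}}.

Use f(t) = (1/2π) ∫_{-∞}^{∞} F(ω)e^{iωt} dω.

f(t) = t^{2} e^{- 8 \left|{t}\right|}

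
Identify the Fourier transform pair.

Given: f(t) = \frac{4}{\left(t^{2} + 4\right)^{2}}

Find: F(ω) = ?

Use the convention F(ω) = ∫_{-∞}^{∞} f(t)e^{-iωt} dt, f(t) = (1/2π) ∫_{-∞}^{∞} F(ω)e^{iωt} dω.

F(ω) = \frac{\pi \left(2 \left|{\omega}\right| + 1\right) e^{- 2 \left|{\omega}\right|}}{4}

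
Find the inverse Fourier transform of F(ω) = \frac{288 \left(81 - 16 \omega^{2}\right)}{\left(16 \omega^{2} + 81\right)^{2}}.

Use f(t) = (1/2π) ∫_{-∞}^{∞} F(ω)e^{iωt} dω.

f(t) = 9 e^{- \frac{9 \left|{t}\right|}{4}} \left|{t}\right|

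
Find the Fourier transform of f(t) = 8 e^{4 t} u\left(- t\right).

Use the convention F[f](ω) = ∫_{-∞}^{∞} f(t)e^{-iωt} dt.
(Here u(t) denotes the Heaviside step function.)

F(ω) = - \frac{8}{i \omega - 4}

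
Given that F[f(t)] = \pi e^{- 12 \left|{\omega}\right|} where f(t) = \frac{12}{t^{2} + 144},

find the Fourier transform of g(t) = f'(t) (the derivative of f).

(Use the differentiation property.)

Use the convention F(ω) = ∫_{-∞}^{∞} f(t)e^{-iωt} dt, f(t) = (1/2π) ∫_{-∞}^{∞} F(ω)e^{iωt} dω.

F[g](ω) = i \pi \omega e^{- 12 \left|{\omega}\right|}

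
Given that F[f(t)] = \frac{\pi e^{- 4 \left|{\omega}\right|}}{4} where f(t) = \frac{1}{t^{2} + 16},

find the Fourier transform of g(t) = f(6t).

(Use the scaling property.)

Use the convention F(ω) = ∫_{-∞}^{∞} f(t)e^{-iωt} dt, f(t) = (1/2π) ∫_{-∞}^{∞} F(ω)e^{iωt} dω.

F[g](ω) = \frac{\pi e^{- \frac{2 \left|{\omega}\right|}{3}}}{24}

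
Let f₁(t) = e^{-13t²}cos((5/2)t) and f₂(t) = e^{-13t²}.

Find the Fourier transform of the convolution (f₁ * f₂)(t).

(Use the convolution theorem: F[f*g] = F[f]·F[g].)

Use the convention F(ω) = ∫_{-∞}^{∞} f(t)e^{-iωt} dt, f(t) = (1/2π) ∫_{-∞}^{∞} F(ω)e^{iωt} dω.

F[f₁*f₂](ω) = \frac{\pi \left(e^{\frac{5 \omega}{26}} + 1\right) e^{- \frac{\omega^{2}}{26} - \frac{5 \omega}{52} - \frac{25}{208}}}{26}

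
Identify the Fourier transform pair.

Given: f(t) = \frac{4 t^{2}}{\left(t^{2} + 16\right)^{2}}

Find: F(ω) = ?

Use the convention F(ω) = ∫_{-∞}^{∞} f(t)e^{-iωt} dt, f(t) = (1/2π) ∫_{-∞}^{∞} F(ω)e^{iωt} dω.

F(ω) = \frac{\pi \left(1 - 4 \left|{\omega}\right|\right) e^{- 4 \left|{\omega}\right|}}{2}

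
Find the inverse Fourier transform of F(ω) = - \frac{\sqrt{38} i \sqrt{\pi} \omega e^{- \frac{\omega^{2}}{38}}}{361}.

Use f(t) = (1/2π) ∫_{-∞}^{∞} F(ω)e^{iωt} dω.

f(t) = t e^{- \frac{19 t^{2}}{2}}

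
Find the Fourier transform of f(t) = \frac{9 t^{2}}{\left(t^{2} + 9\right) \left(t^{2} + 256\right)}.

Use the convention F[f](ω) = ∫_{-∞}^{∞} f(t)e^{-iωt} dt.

F(ω) = \frac{9 \pi \left(16 - 3 e^{13 \left|{\omega}\right|}\right) e^{- 16 \left|{\omega}\right|}}{247}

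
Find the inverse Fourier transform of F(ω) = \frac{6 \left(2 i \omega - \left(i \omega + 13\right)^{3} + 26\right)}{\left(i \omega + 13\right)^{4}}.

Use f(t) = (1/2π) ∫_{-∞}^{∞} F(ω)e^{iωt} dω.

f(t) = 6 \left(t^{2} - 1\right) e^{- 13 t} u\left(t\right)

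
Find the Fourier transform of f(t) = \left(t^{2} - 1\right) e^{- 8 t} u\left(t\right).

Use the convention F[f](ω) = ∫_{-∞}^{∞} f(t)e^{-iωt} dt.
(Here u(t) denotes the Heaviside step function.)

F(ω) = \frac{2 i \omega - \left(i \omega + 8\right)^{3} + 16}{\left(i \omega + 8\right)^{4}}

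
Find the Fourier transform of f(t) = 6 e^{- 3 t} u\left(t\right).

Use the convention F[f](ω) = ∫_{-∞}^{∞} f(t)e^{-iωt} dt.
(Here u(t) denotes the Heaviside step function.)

F(ω) = \frac{6}{i \omega + 3}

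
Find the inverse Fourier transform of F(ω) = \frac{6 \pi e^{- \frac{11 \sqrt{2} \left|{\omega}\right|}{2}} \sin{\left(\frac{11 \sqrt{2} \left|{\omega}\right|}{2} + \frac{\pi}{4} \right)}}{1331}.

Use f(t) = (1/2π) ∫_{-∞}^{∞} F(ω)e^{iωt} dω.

f(t) = \frac{6}{t^{4} + 14641}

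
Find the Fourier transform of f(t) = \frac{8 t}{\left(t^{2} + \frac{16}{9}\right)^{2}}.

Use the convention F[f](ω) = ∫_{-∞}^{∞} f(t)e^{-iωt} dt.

F(ω) = - 3 i \pi \omega e^{- \frac{4 \left|{\omega}\right|}{3}}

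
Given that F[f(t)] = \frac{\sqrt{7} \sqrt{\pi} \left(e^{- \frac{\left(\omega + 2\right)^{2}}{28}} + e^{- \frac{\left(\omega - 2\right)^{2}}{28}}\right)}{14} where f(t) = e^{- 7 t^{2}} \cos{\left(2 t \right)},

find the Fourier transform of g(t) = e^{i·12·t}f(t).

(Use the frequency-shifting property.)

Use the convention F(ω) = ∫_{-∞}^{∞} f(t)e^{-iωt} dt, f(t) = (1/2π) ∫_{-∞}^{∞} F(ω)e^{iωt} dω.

F[g](ω) = \frac{\sqrt{7} \sqrt{\pi} \left(e^{\frac{5 \omega}{7} + 7} + e^{\omega + \frac{25}{7}}\right) e^{- \frac{\omega^{2}}{28} - \frac{74}{7}}}{14}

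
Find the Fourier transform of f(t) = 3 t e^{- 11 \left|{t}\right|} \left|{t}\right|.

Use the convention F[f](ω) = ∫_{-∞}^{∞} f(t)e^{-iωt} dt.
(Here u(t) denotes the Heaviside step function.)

F(ω) = \frac{12 i \omega \left(\omega^{2} - 363\right)}{\left(\omega^{2} + 121\right)^{3}}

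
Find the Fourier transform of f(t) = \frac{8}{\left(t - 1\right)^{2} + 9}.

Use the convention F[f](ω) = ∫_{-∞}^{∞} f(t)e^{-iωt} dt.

F(ω) = \frac{8 \pi e^{- i \omega - 3 \left|{\omega}\right|}}{3}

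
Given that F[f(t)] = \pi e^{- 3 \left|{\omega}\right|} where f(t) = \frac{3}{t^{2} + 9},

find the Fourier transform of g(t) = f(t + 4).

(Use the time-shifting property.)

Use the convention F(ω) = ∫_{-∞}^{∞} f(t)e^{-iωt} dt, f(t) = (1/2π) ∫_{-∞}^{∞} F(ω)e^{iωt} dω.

F[g](ω) = \pi e^{4 i \omega - 3 \left|{\omega}\right|}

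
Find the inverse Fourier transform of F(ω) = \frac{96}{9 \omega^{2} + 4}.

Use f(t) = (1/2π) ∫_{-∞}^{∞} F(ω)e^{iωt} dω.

f(t) = 8 e^{- \frac{2 \left|{t}\right|}{3}}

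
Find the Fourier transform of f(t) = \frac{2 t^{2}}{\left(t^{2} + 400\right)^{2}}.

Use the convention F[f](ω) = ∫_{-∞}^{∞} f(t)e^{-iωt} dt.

F(ω) = \frac{\pi \left(1 - 20 \left|{\omega}\right|\right) e^{- 20 \left|{\omega}\right|}}{20}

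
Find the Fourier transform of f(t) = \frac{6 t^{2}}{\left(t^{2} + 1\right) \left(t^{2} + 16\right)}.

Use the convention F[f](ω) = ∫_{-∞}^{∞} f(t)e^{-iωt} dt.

F(ω) = \frac{2 \pi \left(4 - e^{3 \left|{\omega}\right|}\right) e^{- 4 \left|{\omega}\right|}}{5}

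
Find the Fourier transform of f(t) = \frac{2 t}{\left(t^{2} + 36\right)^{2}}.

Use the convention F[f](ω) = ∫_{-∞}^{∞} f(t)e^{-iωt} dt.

F(ω) = - \frac{i \pi \omega e^{- 6 \left|{\omega}\right|}}{6}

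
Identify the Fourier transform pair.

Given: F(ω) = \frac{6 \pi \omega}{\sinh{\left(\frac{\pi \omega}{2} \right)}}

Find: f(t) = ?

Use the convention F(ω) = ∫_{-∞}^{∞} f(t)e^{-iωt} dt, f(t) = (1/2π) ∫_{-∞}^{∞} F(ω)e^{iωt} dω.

f(t) = \frac{6}{\cosh^{2}{\left(t \right)}}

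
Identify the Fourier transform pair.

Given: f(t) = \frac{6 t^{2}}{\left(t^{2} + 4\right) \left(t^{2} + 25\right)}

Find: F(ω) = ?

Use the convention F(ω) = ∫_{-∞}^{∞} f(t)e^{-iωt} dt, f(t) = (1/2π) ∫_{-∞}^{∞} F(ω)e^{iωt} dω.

F(ω) = \frac{2 \pi \left(5 - 2 e^{3 \left|{\omega}\right|}\right) e^{- 5 \left|{\omega}\right|}}{7}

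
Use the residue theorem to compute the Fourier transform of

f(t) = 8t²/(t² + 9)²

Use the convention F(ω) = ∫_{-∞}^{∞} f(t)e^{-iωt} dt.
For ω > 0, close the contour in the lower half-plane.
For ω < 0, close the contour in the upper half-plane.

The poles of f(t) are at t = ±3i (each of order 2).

Let g(z) = f(z)e^{-iωz}; for large |z| the factor e^{-iωz} decays in the lower half-plane when ω > 0 and in the upper half-plane when ω < 0.

Case ω > 0 (lower half-plane, clockwise contour ⇒ F(ω) = -2πi·ΣRes):
  Res_{z = - 3 i} g(z) = i \left(\frac{2}{3} - 2 \omega\right) e^{- 3 \omega} (pole of order 2)
  F(ω) = -2πi·ΣRes = \frac{4 \pi \left(1 - 3 \omega\right) e^{- 3 \omega}}{3}

Case ω < 0 (upper half-plane, counterclockwise contour ⇒ F(ω) = +2πi·ΣRes):
  Res_{z = 3 i} g(z) = i \left(- 2 \omega - \frac{2}{3}\right) e^{3 \omega} (pole of order 2)
  F(ω) = 2πi·ΣRes = \frac{4 \pi \left(3 \omega + 1\right) e^{3 \omega}}{3}

Both cases combine into a single formula in |ω|:

F(ω) = \frac{4 \pi \left(1 - 3 \left|{\omega}\right|\right) e^{- 3 \left|{\omega}\right|}}{3}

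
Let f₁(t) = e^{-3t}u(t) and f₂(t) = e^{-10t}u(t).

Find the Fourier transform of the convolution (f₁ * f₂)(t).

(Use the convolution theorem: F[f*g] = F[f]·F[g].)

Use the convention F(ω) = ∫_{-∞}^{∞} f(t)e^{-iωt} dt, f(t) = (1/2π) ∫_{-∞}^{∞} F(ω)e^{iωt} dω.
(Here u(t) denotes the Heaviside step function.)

F[f₁*f₂](ω) = \frac{1}{\left(i \omega + 3\right) \left(i \omega + 10\right)}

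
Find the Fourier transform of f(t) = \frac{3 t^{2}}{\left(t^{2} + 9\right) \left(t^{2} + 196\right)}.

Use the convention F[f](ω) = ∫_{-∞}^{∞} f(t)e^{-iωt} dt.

F(ω) = \frac{3 \pi \left(14 - 3 e^{11 \left|{\omega}\right|}\right) e^{- 14 \left|{\omega}\right|}}{187}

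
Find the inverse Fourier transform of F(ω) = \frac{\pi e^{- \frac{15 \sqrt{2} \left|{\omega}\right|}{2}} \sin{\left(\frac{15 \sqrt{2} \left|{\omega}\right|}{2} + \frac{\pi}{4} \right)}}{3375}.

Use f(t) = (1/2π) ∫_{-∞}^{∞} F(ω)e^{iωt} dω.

f(t) = \frac{1}{t^{4} + 50625}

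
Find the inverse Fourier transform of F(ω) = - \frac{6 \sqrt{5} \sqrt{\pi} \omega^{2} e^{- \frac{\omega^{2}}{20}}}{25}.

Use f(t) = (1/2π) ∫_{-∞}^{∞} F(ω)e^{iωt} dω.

f(t) = 6 \left(20 t^{2} - 2\right) e^{- 5 t^{2}}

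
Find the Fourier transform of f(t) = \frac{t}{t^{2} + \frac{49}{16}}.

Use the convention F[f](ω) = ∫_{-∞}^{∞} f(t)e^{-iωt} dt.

F(ω) = - i \pi e^{- \frac{7 \left|{\omega}\right|}{4}} \operatorname{sign}{\left(\omega \right)}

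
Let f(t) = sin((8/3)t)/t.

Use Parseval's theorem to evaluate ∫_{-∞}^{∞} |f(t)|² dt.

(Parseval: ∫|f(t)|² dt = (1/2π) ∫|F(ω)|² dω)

∫|f(t)|² dt = \frac{8 \pi}{3}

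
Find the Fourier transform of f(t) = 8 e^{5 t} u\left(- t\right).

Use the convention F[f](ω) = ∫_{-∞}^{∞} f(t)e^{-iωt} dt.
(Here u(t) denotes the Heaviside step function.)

F(ω) = - \frac{8}{i \omega - 5}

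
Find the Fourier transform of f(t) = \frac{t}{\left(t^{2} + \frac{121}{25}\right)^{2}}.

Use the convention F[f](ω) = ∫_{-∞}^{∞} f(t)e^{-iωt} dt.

F(ω) = - \frac{5 i \pi \omega e^{- \frac{11 \left|{\omega}\right|}{5}}}{22}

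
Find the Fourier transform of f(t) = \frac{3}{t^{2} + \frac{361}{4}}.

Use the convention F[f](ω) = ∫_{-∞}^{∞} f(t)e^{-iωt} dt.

F(ω) = \frac{6 \pi e^{- \frac{19 \left|{\omega}\right|}{2}}}{19}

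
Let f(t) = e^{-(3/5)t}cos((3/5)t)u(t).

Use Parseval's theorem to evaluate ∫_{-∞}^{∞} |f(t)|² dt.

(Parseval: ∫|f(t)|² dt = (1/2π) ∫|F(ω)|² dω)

∫|f(t)|² dt = \frac{5}{8}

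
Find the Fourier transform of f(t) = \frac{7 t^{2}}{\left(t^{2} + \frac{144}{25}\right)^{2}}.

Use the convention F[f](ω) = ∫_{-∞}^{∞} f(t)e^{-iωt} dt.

F(ω) = \frac{7 \pi \left(5 - 12 \left|{\omega}\right|\right) e^{- \frac{12 \left|{\omega}\right|}{5}}}{24}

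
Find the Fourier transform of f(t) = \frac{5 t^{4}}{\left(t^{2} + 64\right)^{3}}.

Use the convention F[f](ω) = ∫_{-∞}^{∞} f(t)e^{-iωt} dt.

F(ω) = \frac{5 \pi \left(64 \omega^{2} - 40 \left|{\omega}\right| + 3\right) e^{- 8 \left|{\omega}\right|}}{64}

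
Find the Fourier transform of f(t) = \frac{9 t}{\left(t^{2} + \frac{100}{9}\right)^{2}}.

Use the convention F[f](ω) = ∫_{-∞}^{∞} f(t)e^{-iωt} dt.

F(ω) = - \frac{27 i \pi \omega e^{- \frac{10 \left|{\omega}\right|}{3}}}{20}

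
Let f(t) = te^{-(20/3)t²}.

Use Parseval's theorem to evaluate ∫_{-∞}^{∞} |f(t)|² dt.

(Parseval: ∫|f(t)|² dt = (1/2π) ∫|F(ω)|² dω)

∫|f(t)|² dt = \frac{3 \sqrt{30} \sqrt{\pi}}{1600}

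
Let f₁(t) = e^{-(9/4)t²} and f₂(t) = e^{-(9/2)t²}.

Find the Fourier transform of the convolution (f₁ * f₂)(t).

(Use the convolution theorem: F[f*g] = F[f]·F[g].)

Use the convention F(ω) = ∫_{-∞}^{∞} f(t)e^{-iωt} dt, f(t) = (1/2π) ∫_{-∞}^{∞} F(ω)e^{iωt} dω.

F[f₁*f₂](ω) = \frac{2 \sqrt{2} \pi e^{- \frac{\omega^{2}}{6}}}{9}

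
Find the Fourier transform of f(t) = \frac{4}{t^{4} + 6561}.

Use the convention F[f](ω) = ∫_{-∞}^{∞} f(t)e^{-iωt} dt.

F(ω) = \frac{4 \pi e^{- \frac{9 \sqrt{2} \left|{\omega}\right|}{2}} \sin{\left(\frac{9 \sqrt{2} \left|{\omega}\right|}{2} + \frac{\pi}{4} \right)}}{729}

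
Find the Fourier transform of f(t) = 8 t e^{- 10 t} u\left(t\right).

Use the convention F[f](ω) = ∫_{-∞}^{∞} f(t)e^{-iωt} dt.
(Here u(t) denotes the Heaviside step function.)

F(ω) = \frac{8}{\left(i \omega + 10\right)^{2}}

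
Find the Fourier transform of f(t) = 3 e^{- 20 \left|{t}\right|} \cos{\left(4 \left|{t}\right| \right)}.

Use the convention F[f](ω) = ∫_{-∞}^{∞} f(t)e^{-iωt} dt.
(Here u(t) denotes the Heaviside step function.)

F(ω) = \frac{120 \left(\omega^{2} + 416\right)}{\omega^{4} + 768 \omega^{2} + 173056}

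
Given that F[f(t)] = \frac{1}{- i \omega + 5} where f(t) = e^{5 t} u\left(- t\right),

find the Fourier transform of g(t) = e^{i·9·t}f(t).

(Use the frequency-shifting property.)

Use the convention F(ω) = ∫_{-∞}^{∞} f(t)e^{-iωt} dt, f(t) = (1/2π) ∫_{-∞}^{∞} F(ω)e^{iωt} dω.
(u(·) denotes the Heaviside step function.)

F[g](ω) = \frac{i}{\omega - 9 + 5 i}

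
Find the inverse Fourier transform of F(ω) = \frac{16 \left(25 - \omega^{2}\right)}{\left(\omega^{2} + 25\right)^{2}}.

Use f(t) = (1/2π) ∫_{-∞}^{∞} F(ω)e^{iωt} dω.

f(t) = 8 e^{- 5 \left|{t}\right|} \left|{t}\right|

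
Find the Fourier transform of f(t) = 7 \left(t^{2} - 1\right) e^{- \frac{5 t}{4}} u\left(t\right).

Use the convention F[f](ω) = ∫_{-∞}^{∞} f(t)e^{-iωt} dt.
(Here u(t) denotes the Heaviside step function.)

F(ω) = \frac{28 \left(128 i \omega - \left(4 i \omega + 5\right)^{3} + 160\right)}{\left(4 i \omega + 5\right)^{4}}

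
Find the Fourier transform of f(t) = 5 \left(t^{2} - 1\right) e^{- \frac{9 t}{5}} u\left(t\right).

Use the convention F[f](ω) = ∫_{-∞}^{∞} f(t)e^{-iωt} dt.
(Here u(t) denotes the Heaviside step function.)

F(ω) = \frac{25 \left(250 i \omega - \left(5 i \omega + 9\right)^{3} + 450\right)}{\left(5 i \omega + 9\right)^{4}}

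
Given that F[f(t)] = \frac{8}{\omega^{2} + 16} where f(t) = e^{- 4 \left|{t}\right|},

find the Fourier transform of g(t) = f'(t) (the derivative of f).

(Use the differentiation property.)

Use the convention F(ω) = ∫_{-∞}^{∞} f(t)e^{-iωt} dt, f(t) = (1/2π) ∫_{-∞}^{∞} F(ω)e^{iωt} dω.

F[g](ω) = \frac{8 i \omega}{\omega^{2} + 16}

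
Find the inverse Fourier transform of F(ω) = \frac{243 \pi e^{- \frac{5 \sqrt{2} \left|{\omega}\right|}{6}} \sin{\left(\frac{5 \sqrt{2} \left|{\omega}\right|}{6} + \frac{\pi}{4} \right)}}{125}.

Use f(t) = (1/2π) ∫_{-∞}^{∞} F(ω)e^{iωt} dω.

f(t) = \frac{9}{t^{4} + \frac{625}{81}}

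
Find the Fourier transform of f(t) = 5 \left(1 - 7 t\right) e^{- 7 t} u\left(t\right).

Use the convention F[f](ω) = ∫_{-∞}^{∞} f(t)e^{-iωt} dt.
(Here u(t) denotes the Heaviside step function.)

F(ω) = \frac{5 i \omega}{- \omega^{2} + 14 i \omega + 49}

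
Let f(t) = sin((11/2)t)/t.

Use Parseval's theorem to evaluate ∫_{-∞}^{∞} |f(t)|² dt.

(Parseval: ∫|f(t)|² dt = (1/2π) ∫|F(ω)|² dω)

∫|f(t)|² dt = \frac{11 \pi}{2}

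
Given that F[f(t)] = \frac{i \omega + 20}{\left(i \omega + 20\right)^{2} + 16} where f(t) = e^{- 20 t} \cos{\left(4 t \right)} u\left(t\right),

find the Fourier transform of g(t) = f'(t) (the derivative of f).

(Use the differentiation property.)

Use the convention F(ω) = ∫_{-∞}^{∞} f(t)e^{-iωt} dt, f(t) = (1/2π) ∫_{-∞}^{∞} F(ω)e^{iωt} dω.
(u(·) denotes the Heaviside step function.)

F[g](ω) = \frac{i \omega \left(i \omega + 20\right)}{\left(i \omega + 20\right)^{2} + 16}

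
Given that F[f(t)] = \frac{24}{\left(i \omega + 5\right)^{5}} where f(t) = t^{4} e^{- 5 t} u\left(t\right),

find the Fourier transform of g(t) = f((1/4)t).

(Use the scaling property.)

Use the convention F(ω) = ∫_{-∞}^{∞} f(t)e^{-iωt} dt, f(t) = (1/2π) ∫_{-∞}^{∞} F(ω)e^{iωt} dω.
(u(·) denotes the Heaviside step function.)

F[g](ω) = \frac{96}{\left(4 i \omega + 5\right)^{5}}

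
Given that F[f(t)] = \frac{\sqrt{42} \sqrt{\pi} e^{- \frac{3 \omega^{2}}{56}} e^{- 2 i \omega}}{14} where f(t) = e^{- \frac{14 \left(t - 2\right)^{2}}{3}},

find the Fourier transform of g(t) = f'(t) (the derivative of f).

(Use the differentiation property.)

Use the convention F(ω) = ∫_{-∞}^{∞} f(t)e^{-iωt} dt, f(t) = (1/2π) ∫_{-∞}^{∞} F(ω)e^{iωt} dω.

F[g](ω) = \frac{\sqrt{42} i \sqrt{\pi} \omega e^{- \frac{\omega \left(3 \omega + 112 i\right)}{56}}}{14}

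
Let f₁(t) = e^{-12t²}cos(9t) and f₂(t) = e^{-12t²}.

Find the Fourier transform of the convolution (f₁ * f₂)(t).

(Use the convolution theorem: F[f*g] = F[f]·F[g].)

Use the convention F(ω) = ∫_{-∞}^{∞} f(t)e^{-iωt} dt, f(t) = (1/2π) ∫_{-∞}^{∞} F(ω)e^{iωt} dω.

F[f₁*f₂](ω) = \frac{\pi \left(e^{\frac{3 \omega}{4}} + 1\right) e^{- \frac{\omega^{2}}{24} - \frac{3 \omega}{8} - \frac{27}{16}}}{24}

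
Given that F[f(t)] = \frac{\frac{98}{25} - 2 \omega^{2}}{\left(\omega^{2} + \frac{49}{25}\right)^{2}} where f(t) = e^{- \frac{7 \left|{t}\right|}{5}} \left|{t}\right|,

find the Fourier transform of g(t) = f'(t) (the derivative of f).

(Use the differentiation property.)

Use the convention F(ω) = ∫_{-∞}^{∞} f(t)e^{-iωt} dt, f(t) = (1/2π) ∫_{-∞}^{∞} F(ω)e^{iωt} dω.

F[g](ω) = - \frac{50 i \omega \left(25 \omega^{2} - 49\right)}{\left(25 \omega^{2} + 49\right)^{2}}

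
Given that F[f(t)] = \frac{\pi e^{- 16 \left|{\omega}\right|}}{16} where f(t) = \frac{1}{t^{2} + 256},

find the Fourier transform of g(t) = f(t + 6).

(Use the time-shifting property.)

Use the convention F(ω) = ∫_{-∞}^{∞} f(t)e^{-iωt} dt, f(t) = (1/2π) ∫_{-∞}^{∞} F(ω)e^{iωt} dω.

F[g](ω) = \frac{\pi e^{6 i \omega - 16 \left|{\omega}\right|}}{16}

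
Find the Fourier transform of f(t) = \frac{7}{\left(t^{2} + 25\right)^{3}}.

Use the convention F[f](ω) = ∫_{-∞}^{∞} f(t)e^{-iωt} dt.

F(ω) = \frac{7 \pi \left(25 \omega^{2} + 15 \left|{\omega}\right| + 3\right) e^{- 5 \left|{\omega}\right|}}{25000}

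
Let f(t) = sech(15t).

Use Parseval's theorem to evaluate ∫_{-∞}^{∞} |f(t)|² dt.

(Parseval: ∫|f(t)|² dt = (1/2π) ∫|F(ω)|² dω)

∫|f(t)|² dt = \frac{2}{15}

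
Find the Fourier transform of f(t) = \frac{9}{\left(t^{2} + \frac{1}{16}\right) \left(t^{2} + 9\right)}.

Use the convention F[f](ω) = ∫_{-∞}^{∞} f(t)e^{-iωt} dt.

F(ω) = - \frac{48 \pi e^{- 3 \left|{\omega}\right|}}{143} + \frac{576 \pi e^{- \frac{\left|{\omega}\right|}{4}}}{143}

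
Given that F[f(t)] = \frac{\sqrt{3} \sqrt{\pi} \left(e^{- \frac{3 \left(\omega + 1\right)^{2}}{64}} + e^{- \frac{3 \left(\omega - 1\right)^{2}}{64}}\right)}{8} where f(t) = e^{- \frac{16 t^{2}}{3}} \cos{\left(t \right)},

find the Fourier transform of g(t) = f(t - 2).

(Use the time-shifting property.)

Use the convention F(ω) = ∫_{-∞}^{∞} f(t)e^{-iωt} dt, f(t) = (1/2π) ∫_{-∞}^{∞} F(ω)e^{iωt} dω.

F[g](ω) = \frac{\sqrt{3} \sqrt{\pi} \left(e^{\frac{3 \omega}{16}} + 1\right) e^{- \frac{3 \omega^{2}}{64} - \frac{3 \omega}{32} - 2 i \omega - \frac{3}{64}}}{8}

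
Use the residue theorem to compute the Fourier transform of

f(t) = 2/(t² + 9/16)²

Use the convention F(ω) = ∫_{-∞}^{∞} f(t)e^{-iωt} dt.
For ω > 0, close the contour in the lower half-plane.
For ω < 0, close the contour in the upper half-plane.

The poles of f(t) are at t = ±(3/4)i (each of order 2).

Let g(z) = f(z)e^{-iωz}; for large |z| the factor e^{-iωz} decays in the lower half-plane when ω > 0 and in the upper half-plane when ω < 0.

Case ω > 0 (lower half-plane, clockwise contour ⇒ F(ω) = -2πi·ΣRes):
  Res_{z = - \frac{3 i}{4}} g(z) = \frac{8 i \left(3 \omega + 4\right) e^{- \frac{3 \omega}{4}}}{27} (pole of order 2)
  F(ω) = -2πi·ΣRes = \frac{16 \pi \left(3 \omega + 4\right) e^{- \frac{3 \omega}{4}}}{27}

Case ω < 0 (upper half-plane, counterclockwise contour ⇒ F(ω) = +2πi·ΣRes):
  Res_{z = \frac{3 i}{4}} g(z) = \frac{8 i \left(3 \omega - 4\right) e^{\frac{3 \omega}{4}}}{27} (pole of order 2)
  F(ω) = 2πi·ΣRes = \frac{16 \pi \left(4 - 3 \omega\right) e^{\frac{3 \omega}{4}}}{27}

Both cases combine into a single formula in |ω|:

F(ω) = \frac{16 \pi \left(3 \left|{\omega}\right| + 4\right) e^{- \frac{3 \left|{\omega}\right|}{4}}}{27}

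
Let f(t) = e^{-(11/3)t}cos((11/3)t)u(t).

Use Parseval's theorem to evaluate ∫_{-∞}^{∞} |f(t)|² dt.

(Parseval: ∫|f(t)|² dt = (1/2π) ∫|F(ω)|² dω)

∫|f(t)|² dt = \frac{9}{88}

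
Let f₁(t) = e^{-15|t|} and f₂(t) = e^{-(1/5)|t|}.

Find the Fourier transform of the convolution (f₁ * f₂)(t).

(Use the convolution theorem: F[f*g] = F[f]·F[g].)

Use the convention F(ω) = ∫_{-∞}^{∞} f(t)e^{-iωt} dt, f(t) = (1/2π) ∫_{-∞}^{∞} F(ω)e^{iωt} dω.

F[f₁*f₂](ω) = \frac{300}{\left(\omega^{2} + 225\right) \left(25 \omega^{2} + 1\right)}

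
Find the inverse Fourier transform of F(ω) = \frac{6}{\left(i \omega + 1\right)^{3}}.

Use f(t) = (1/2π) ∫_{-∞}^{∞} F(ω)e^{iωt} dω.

f(t) = 3 t^{2} e^{- t} u\left(t\right)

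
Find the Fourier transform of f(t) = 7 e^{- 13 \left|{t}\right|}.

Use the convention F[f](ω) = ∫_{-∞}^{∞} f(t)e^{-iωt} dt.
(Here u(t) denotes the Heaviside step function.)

F(ω) = \frac{182}{\omega^{2} + 169}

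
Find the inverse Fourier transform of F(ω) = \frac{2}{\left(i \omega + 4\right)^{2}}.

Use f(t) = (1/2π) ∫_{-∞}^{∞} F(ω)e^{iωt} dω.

f(t) = 2 t e^{- 4 t} u\left(t\right)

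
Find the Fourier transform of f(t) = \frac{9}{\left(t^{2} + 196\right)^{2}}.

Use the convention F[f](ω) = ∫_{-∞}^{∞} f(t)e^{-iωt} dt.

F(ω) = \frac{9 \pi \left(14 \left|{\omega}\right| + 1\right) e^{- 14 \left|{\omega}\right|}}{5488}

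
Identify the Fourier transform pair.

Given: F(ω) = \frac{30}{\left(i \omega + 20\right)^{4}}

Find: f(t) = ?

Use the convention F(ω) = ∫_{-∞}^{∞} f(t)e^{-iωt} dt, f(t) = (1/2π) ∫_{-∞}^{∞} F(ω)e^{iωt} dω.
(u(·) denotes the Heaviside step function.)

f(t) = 5 t^{3} e^{- 20 t} u\left(t\right)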